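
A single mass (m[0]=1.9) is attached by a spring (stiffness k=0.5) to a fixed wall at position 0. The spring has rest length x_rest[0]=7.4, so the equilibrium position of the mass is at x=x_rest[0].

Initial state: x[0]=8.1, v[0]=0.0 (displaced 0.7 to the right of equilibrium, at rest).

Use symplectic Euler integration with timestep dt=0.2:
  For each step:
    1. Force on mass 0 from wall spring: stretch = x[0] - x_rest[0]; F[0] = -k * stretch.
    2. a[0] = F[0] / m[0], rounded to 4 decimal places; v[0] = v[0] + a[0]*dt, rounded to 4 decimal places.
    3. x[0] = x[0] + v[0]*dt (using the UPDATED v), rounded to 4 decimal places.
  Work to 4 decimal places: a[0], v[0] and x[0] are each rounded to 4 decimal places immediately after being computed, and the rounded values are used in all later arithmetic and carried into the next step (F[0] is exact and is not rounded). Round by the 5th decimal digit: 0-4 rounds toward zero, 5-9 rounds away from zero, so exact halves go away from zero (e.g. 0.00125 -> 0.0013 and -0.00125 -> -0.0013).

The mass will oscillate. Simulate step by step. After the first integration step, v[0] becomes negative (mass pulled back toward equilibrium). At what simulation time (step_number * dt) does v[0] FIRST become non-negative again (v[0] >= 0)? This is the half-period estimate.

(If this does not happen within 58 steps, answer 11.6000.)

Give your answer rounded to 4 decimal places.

Answer: 6.2000

Derivation:
Step 0: x=[8.1000] v=[0.0000]
Step 1: x=[8.0926] v=[-0.0368]
Step 2: x=[8.0779] v=[-0.0733]
Step 3: x=[8.0561] v=[-0.1090]
Step 4: x=[8.0274] v=[-0.1435]
Step 5: x=[7.9921] v=[-0.1765]
Step 6: x=[7.9506] v=[-0.2077]
Step 7: x=[7.9033] v=[-0.2367]
Step 8: x=[7.8507] v=[-0.2632]
Step 9: x=[7.7933] v=[-0.2869]
Step 10: x=[7.7318] v=[-0.3076]
Step 11: x=[7.6668] v=[-0.3251]
Step 12: x=[7.5990] v=[-0.3391]
Step 13: x=[7.5291] v=[-0.3496]
Step 14: x=[7.4578] v=[-0.3564]
Step 15: x=[7.3859] v=[-0.3594]
Step 16: x=[7.3142] v=[-0.3587]
Step 17: x=[7.2434] v=[-0.3542]
Step 18: x=[7.1742] v=[-0.3460]
Step 19: x=[7.1074] v=[-0.3341]
Step 20: x=[7.0437] v=[-0.3187]
Step 21: x=[6.9837] v=[-0.2999]
Step 22: x=[6.9281] v=[-0.2780]
Step 23: x=[6.8775] v=[-0.2532]
Step 24: x=[6.8324] v=[-0.2257]
Step 25: x=[6.7932] v=[-0.1958]
Step 26: x=[6.7604] v=[-0.1639]
Step 27: x=[6.7344] v=[-0.1302]
Step 28: x=[6.7154] v=[-0.0952]
Step 29: x=[6.7036] v=[-0.0592]
Step 30: x=[6.6991] v=[-0.0225]
Step 31: x=[6.7020] v=[0.0144]
First v>=0 after going negative at step 31, time=6.2000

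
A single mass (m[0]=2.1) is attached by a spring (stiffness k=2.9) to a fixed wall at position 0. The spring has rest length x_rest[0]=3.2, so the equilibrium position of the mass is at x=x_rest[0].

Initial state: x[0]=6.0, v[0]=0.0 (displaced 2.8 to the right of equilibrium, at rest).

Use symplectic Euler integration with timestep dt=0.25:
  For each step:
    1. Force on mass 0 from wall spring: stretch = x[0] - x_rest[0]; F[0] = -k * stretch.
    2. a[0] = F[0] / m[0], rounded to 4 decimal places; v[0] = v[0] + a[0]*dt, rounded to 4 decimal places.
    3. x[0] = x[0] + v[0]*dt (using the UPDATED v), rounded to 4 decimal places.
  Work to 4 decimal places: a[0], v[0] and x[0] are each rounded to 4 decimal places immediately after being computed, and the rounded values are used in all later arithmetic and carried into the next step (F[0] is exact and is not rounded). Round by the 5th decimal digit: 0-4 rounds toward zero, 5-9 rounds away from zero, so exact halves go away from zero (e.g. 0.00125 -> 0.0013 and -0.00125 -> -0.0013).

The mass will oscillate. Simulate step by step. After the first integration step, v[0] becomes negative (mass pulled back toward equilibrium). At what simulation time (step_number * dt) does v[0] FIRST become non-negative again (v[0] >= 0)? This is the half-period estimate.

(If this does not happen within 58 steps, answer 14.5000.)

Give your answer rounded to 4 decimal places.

Answer: 2.7500

Derivation:
Step 0: x=[6.0000] v=[0.0000]
Step 1: x=[5.7583] v=[-0.9667]
Step 2: x=[5.2958] v=[-1.8499]
Step 3: x=[4.6524] v=[-2.5735]
Step 4: x=[3.8837] v=[-3.0749]
Step 5: x=[3.0560] v=[-3.3110]
Step 6: x=[2.2407] v=[-3.2613]
Step 7: x=[1.5082] v=[-2.9301]
Step 8: x=[0.9217] v=[-2.3460]
Step 9: x=[0.5318] v=[-1.5595]
Step 10: x=[0.3722] v=[-0.6383]
Step 11: x=[0.4567] v=[0.3380]
First v>=0 after going negative at step 11, time=2.7500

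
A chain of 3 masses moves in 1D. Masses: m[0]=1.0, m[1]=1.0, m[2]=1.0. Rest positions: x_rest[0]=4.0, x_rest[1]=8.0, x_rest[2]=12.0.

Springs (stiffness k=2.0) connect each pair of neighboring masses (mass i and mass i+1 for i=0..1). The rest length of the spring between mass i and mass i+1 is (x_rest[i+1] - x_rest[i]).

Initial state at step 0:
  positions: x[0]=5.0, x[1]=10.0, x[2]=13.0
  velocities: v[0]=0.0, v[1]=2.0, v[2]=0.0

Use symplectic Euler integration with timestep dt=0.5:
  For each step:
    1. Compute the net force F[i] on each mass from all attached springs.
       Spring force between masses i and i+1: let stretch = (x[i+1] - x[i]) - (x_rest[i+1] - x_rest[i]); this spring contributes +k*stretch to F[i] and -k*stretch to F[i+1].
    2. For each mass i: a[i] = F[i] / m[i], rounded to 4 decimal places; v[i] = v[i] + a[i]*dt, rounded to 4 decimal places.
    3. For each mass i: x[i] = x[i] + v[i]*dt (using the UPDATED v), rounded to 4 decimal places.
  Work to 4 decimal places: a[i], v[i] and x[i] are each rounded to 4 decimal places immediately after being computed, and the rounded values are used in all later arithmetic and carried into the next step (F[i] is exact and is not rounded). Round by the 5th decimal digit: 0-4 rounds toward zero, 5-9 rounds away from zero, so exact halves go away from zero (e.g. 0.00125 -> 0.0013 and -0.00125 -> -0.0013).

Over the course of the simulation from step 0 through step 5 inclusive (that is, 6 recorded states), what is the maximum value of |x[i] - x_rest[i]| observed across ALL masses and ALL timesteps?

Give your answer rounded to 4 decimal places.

Step 0: x=[5.0000 10.0000 13.0000] v=[0.0000 2.0000 0.0000]
Step 1: x=[5.5000 10.0000 13.5000] v=[1.0000 0.0000 1.0000]
Step 2: x=[6.2500 9.5000 14.2500] v=[1.5000 -1.0000 1.5000]
Step 3: x=[6.6250 9.7500 14.6250] v=[0.7500 0.5000 0.7500]
Step 4: x=[6.5625 10.8750 14.5625] v=[-0.1250 2.2500 -0.1250]
Step 5: x=[6.6563 11.6875 14.6563] v=[0.1875 1.6250 0.1875]
Max displacement = 3.6875

Answer: 3.6875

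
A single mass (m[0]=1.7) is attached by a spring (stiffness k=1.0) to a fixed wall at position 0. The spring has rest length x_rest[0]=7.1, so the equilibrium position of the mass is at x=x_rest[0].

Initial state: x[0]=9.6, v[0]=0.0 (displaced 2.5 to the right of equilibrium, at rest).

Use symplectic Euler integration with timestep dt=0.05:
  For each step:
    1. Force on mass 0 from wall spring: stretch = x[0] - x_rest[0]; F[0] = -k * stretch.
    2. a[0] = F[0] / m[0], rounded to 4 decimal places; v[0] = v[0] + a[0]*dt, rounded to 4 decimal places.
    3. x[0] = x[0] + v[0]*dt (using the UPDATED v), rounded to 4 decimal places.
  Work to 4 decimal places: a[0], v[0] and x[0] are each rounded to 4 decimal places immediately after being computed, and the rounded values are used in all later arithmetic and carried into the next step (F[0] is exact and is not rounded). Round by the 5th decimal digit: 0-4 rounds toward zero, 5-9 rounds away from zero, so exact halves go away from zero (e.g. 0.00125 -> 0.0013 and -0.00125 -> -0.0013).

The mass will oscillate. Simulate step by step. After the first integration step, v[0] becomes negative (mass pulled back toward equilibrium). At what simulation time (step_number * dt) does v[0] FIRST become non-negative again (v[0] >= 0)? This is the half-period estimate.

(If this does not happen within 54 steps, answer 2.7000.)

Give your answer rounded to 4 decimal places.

Answer: 2.7000

Derivation:
Step 0: x=[9.6000] v=[0.0000]
Step 1: x=[9.5963] v=[-0.0735]
Step 2: x=[9.5890] v=[-0.1469]
Step 3: x=[9.5780] v=[-0.2201]
Step 4: x=[9.5634] v=[-0.2930]
Step 5: x=[9.5451] v=[-0.3655]
Step 6: x=[9.5232] v=[-0.4374]
Step 7: x=[9.4978] v=[-0.5087]
Step 8: x=[9.4688] v=[-0.5792]
Step 9: x=[9.4364] v=[-0.6489]
Step 10: x=[9.4005] v=[-0.7176]
Step 11: x=[9.3612] v=[-0.7853]
Step 12: x=[9.3186] v=[-0.8518]
Step 13: x=[9.2727] v=[-0.9171]
Step 14: x=[9.2237] v=[-0.9810]
Step 15: x=[9.1715] v=[-1.0435]
Step 16: x=[9.1163] v=[-1.1044]
Step 17: x=[9.0581] v=[-1.1637]
Step 18: x=[8.9970] v=[-1.2213]
Step 19: x=[8.9331] v=[-1.2771]
Step 20: x=[8.8666] v=[-1.3310]
Step 21: x=[8.7975] v=[-1.3830]
Step 22: x=[8.7259] v=[-1.4329]
Step 23: x=[8.6519] v=[-1.4807]
Step 24: x=[8.5756] v=[-1.5263]
Step 25: x=[8.4971] v=[-1.5697]
Step 26: x=[8.4166] v=[-1.6108]
Step 27: x=[8.3341] v=[-1.6495]
Step 28: x=[8.2498] v=[-1.6858]
Step 29: x=[8.1638] v=[-1.7196]
Step 30: x=[8.0763] v=[-1.7509]
Step 31: x=[7.9873] v=[-1.7796]
Step 32: x=[7.8970] v=[-1.8057]
Step 33: x=[7.8055] v=[-1.8291]
Step 34: x=[7.7130] v=[-1.8499]
Step 35: x=[7.6196] v=[-1.8679]
Step 36: x=[7.5254] v=[-1.8832]
Step 37: x=[7.4306] v=[-1.8957]
Step 38: x=[7.3353] v=[-1.9054]
Step 39: x=[7.2397] v=[-1.9123]
Step 40: x=[7.1439] v=[-1.9164]
Step 41: x=[7.0480] v=[-1.9177]
Step 42: x=[6.9522] v=[-1.9162]
Step 43: x=[6.8566] v=[-1.9119]
Step 44: x=[6.7614] v=[-1.9047]
Step 45: x=[6.6667] v=[-1.8947]
Step 46: x=[6.5726] v=[-1.8820]
Step 47: x=[6.4793] v=[-1.8665]
Step 48: x=[6.3869] v=[-1.8482]
Step 49: x=[6.2955] v=[-1.8272]
Step 50: x=[6.2053] v=[-1.8035]
Step 51: x=[6.1164] v=[-1.7772]
Step 52: x=[6.0290] v=[-1.7483]
Step 53: x=[5.9432] v=[-1.7168]
Step 54: x=[5.8591] v=[-1.6828]
v[0] did not become non-negative within 54 steps; using fallback time=2.7000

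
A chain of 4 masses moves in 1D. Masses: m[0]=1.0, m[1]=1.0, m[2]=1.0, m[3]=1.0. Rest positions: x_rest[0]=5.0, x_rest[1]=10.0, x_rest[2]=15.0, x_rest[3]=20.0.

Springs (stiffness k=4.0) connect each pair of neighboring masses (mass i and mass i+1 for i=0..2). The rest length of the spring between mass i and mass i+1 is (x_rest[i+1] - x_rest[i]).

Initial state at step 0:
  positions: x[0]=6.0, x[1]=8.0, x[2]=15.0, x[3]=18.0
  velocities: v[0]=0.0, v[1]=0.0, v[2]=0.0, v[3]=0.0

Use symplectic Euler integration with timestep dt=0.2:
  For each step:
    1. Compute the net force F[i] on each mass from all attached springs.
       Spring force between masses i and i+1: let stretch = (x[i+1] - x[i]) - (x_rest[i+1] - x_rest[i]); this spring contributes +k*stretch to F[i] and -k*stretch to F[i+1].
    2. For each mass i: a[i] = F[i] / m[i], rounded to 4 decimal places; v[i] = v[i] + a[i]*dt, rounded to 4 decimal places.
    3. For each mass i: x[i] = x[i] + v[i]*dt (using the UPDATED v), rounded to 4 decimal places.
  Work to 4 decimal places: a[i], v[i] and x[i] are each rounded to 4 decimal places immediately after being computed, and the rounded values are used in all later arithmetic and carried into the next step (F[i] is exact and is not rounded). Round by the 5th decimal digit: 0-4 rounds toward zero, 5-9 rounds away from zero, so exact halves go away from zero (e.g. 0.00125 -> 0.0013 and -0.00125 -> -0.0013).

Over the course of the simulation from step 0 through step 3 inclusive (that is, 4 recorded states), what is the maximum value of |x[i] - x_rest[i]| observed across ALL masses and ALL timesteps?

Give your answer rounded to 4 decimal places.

Step 0: x=[6.0000 8.0000 15.0000 18.0000] v=[0.0000 0.0000 0.0000 0.0000]
Step 1: x=[5.5200 8.8000 14.3600 18.3200] v=[-2.4000 4.0000 -3.2000 1.6000]
Step 2: x=[4.7648 9.9648 13.4640 18.8064] v=[-3.7760 5.8240 -4.4800 2.4320]
Step 3: x=[4.0416 10.8575 12.8629 19.2380] v=[-3.6160 4.4634 -3.0054 2.1581]
Max displacement = 2.1371

Answer: 2.1371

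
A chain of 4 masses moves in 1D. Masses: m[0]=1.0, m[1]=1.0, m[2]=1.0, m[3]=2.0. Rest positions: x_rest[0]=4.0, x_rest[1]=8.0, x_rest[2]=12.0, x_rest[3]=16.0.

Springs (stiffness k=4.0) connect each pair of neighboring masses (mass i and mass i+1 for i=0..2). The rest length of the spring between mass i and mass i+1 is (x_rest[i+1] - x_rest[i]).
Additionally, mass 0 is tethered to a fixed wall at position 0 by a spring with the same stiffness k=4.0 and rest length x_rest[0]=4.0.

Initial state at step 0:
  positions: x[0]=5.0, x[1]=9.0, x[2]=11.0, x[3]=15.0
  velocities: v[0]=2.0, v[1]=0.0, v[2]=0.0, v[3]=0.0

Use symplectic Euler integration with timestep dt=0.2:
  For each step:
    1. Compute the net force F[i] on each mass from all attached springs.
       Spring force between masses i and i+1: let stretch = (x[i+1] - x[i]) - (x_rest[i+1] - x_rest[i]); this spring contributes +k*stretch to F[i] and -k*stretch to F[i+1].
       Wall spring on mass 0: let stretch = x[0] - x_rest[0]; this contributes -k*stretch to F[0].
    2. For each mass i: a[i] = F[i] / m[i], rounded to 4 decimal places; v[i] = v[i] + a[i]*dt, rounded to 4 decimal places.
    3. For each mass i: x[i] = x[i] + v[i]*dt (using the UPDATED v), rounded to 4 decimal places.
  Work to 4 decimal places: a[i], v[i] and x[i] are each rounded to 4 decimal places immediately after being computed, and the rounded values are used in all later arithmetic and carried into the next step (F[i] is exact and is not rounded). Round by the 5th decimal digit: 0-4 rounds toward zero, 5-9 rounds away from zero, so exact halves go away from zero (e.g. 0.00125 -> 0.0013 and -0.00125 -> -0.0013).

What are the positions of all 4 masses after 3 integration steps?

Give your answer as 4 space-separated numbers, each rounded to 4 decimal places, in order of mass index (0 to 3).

Step 0: x=[5.0000 9.0000 11.0000 15.0000] v=[2.0000 0.0000 0.0000 0.0000]
Step 1: x=[5.2400 8.6800 11.3200 15.0000] v=[1.2000 -1.6000 1.6000 0.0000]
Step 2: x=[5.1920 8.2320 11.8064 15.0256] v=[-0.2400 -2.2400 2.4320 0.1280]
Step 3: x=[4.7997 7.8695 12.2360 15.1137] v=[-1.9616 -1.8125 2.1478 0.4403]

Answer: 4.7997 7.8695 12.2360 15.1137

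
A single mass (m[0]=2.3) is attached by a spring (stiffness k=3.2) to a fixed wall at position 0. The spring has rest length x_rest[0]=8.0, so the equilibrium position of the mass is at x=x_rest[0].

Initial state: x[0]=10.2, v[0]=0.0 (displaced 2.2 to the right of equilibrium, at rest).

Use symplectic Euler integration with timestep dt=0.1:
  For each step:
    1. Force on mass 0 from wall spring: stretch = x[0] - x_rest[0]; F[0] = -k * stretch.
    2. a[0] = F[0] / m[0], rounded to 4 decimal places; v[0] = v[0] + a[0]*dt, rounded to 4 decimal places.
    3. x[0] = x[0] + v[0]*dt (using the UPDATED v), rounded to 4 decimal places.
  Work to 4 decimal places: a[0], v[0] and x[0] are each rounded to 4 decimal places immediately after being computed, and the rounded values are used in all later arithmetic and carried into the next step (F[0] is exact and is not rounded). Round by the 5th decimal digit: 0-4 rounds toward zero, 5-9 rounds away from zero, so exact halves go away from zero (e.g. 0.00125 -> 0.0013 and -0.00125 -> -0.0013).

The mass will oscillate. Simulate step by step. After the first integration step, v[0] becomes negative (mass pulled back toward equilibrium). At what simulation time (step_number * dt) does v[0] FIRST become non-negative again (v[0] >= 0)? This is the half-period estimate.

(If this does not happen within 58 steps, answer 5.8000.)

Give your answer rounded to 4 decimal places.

Answer: 2.7000

Derivation:
Step 0: x=[10.2000] v=[0.0000]
Step 1: x=[10.1694] v=[-0.3061]
Step 2: x=[10.1086] v=[-0.6079]
Step 3: x=[10.0185] v=[-0.9013]
Step 4: x=[9.9003] v=[-1.1821]
Step 5: x=[9.7557] v=[-1.4465]
Step 6: x=[9.5866] v=[-1.6908]
Step 7: x=[9.3955] v=[-1.9115]
Step 8: x=[9.1849] v=[-2.1057]
Step 9: x=[8.9578] v=[-2.2706]
Step 10: x=[8.7174] v=[-2.4039]
Step 11: x=[8.4670] v=[-2.5037]
Step 12: x=[8.2101] v=[-2.5687]
Step 13: x=[7.9503] v=[-2.5979]
Step 14: x=[7.6912] v=[-2.5910]
Step 15: x=[7.4364] v=[-2.5480]
Step 16: x=[7.1894] v=[-2.4696]
Step 17: x=[6.9537] v=[-2.3568]
Step 18: x=[6.7326] v=[-2.2112]
Step 19: x=[6.5291] v=[-2.0349]
Step 20: x=[6.3461] v=[-1.8303]
Step 21: x=[6.1861] v=[-1.6002]
Step 22: x=[6.0513] v=[-1.3478]
Step 23: x=[5.9436] v=[-1.0767]
Step 24: x=[5.8645] v=[-0.7906]
Step 25: x=[5.8152] v=[-0.4935]
Step 26: x=[5.7963] v=[-0.1895]
Step 27: x=[5.8080] v=[0.1171]
First v>=0 after going negative at step 27, time=2.7000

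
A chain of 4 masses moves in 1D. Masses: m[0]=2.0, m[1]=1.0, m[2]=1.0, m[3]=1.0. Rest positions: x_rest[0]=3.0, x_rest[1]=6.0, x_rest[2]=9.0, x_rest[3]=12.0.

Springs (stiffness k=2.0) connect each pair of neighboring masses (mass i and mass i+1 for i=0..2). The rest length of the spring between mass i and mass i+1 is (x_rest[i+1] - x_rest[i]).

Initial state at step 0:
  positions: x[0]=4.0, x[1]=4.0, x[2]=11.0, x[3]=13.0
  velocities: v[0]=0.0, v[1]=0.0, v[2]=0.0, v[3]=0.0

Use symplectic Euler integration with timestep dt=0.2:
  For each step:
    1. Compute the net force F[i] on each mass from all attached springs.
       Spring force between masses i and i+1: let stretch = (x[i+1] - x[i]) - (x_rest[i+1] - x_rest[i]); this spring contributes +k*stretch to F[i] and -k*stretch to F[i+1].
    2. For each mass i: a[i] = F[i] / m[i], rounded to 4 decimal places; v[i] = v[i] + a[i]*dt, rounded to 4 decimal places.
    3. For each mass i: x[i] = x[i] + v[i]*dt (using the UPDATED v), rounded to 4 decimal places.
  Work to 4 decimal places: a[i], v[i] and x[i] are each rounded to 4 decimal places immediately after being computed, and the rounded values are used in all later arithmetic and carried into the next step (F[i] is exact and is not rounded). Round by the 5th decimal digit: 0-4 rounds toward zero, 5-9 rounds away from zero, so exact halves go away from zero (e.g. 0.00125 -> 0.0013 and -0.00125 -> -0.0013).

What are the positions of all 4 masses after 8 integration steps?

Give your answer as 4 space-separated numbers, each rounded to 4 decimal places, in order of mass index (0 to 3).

Answer: 3.1282 8.0494 9.6981 11.9962

Derivation:
Step 0: x=[4.0000 4.0000 11.0000 13.0000] v=[0.0000 0.0000 0.0000 0.0000]
Step 1: x=[3.8800 4.5600 10.6000 13.0800] v=[-0.6000 2.8000 -2.0000 0.4000]
Step 2: x=[3.6672 5.5488 9.9152 13.2016] v=[-1.0640 4.9440 -3.4240 0.6080]
Step 3: x=[3.4097 6.7364 9.1440 13.3003] v=[-1.2877 5.9379 -3.8560 0.4934]
Step 4: x=[3.1652 7.8505 8.5127 13.3065] v=[-1.2224 5.5703 -3.1565 0.0309]
Step 5: x=[2.9881 8.6427 8.2119 13.1692] v=[-0.8853 3.9611 -1.5039 -0.6866]
Step 6: x=[2.9172 8.9481 8.3422 12.8753] v=[-0.3544 1.5269 0.6513 -1.4695]
Step 7: x=[2.9676 8.7225 8.8836 12.4588] v=[0.2518 -1.1278 2.7069 -2.0827]
Step 8: x=[3.1282 8.0494 9.6981 11.9962] v=[0.8028 -3.3653 4.0725 -2.3128]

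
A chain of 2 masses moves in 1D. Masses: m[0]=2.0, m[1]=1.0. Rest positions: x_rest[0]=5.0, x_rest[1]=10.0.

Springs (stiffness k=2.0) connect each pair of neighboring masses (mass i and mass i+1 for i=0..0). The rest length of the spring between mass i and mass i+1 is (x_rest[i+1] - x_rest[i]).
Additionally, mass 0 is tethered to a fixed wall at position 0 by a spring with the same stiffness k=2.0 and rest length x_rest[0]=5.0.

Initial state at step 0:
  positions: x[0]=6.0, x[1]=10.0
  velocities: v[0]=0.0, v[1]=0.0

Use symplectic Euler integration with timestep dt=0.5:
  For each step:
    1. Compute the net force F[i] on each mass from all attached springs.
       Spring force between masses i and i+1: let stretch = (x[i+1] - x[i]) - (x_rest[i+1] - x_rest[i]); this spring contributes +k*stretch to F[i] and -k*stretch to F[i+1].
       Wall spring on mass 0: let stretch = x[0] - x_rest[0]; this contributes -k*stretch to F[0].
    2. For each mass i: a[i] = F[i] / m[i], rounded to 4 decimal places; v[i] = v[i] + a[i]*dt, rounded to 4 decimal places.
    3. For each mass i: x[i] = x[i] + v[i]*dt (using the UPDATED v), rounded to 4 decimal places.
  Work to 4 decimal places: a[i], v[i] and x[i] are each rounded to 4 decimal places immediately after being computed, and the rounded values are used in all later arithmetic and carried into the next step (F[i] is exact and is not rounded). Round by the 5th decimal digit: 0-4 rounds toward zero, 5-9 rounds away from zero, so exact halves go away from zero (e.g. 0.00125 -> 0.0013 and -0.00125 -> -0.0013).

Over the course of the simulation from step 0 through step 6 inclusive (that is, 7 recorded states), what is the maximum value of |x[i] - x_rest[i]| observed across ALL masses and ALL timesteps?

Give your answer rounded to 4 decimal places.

Step 0: x=[6.0000 10.0000] v=[0.0000 0.0000]
Step 1: x=[5.5000 10.5000] v=[-1.0000 1.0000]
Step 2: x=[4.8750 11.0000] v=[-1.2500 1.0000]
Step 3: x=[4.5625 10.9375] v=[-0.6250 -0.1250]
Step 4: x=[4.7032 10.1875] v=[0.2813 -1.5000]
Step 5: x=[5.0392 9.1954] v=[0.6719 -1.9843]
Step 6: x=[5.1544 8.6252] v=[0.2304 -1.1405]
Max displacement = 1.3748

Answer: 1.3748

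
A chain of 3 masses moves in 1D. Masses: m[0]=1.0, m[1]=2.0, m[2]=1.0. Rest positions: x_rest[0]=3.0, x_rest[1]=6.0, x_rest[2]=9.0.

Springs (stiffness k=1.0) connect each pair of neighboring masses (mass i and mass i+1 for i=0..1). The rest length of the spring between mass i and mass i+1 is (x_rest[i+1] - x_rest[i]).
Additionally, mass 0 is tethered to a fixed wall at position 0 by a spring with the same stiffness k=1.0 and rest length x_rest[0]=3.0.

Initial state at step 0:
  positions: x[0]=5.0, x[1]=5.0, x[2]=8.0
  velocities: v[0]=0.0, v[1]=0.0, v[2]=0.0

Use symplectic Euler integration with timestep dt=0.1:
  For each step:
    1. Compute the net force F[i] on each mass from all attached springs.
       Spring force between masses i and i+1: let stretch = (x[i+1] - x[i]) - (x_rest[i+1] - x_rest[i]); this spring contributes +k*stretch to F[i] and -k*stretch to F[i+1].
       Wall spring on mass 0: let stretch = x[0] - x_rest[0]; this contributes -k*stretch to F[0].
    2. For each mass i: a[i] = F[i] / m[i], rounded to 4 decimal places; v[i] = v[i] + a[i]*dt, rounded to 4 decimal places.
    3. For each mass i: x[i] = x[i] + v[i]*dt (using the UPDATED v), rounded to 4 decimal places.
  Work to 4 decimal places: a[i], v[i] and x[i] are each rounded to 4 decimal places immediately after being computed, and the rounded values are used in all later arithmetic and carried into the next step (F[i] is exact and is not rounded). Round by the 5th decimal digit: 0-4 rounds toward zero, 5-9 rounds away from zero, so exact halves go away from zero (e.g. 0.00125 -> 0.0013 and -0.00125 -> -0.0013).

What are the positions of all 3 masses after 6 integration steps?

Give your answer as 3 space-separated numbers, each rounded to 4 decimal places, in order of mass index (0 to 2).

Step 0: x=[5.0000 5.0000 8.0000] v=[0.0000 0.0000 0.0000]
Step 1: x=[4.9500 5.0150 8.0000] v=[-0.5000 0.1500 0.0000]
Step 2: x=[4.8512 5.0446 8.0002] v=[-0.9885 0.2960 0.0015]
Step 3: x=[4.7058 5.0880 8.0008] v=[-1.4543 0.4341 0.0059]
Step 4: x=[4.5171 5.1441 8.0023] v=[-1.8867 0.5606 0.0146]
Step 5: x=[4.2895 5.2113 8.0052] v=[-2.2757 0.6722 0.0288]
Step 6: x=[4.0283 5.2879 8.0101] v=[-2.6125 0.7658 0.0494]

Answer: 4.0283 5.2879 8.0101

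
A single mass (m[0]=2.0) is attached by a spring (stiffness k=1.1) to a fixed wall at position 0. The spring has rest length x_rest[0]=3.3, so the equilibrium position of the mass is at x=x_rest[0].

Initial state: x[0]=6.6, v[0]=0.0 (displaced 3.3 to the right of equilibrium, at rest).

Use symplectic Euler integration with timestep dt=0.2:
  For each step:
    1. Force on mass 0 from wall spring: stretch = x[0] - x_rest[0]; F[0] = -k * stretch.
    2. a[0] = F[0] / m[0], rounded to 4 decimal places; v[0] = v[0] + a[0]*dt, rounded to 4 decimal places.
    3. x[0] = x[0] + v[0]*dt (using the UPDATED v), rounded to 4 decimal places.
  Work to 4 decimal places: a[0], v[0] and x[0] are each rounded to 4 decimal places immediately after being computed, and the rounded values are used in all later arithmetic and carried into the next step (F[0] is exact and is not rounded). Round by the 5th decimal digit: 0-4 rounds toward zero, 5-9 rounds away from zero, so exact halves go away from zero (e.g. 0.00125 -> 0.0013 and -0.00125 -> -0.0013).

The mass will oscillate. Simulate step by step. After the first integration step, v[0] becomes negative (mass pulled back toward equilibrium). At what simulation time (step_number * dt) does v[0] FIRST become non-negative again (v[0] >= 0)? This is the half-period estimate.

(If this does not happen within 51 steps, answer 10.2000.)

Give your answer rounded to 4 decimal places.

Step 0: x=[6.6000] v=[0.0000]
Step 1: x=[6.5274] v=[-0.3630]
Step 2: x=[6.3838] v=[-0.7180]
Step 3: x=[6.1724] v=[-1.0572]
Step 4: x=[5.8978] v=[-1.3732]
Step 5: x=[5.5660] v=[-1.6590]
Step 6: x=[5.1843] v=[-1.9083]
Step 7: x=[4.7612] v=[-2.1156]
Step 8: x=[4.3059] v=[-2.2763]
Step 9: x=[3.8285] v=[-2.3869]
Step 10: x=[3.3395] v=[-2.4450]
Step 11: x=[2.8496] v=[-2.4493]
Step 12: x=[2.3696] v=[-2.3998]
Step 13: x=[1.9101] v=[-2.2975]
Step 14: x=[1.4812] v=[-2.1446]
Step 15: x=[1.0923] v=[-1.9445]
Step 16: x=[0.7520] v=[-1.7017]
Step 17: x=[0.4677] v=[-1.4214]
Step 18: x=[0.2457] v=[-1.1098]
Step 19: x=[0.0909] v=[-0.7738]
Step 20: x=[0.0067] v=[-0.4208]
Step 21: x=[-0.0050] v=[-0.0585]
Step 22: x=[0.0560] v=[0.3051]
First v>=0 after going negative at step 22, time=4.4000

Answer: 4.4000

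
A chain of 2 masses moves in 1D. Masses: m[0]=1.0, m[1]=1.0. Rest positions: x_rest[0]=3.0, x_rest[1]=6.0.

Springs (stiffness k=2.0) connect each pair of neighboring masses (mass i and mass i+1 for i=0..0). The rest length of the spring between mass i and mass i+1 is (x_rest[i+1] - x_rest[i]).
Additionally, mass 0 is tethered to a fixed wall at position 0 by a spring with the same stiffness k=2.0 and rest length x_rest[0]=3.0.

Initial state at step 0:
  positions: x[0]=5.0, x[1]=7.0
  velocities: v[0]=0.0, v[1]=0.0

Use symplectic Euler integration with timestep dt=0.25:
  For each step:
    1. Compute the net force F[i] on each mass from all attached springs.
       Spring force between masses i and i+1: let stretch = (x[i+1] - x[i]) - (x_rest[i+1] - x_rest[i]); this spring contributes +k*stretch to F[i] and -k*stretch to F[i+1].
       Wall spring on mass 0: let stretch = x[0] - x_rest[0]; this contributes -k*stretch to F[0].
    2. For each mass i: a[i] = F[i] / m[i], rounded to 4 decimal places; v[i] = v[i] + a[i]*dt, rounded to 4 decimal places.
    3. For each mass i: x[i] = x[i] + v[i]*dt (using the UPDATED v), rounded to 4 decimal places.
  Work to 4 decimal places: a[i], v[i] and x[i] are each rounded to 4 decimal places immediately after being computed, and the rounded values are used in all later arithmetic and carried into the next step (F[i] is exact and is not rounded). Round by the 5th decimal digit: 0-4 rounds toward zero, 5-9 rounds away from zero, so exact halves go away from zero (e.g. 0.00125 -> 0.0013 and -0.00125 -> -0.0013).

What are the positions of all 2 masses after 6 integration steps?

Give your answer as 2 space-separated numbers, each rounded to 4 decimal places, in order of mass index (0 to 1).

Answer: 2.3044 6.7609

Derivation:
Step 0: x=[5.0000 7.0000] v=[0.0000 0.0000]
Step 1: x=[4.6250 7.1250] v=[-1.5000 0.5000]
Step 2: x=[3.9844 7.3125] v=[-2.5625 0.7500]
Step 3: x=[3.2617 7.4590] v=[-2.8907 0.5860]
Step 4: x=[2.6560 7.4558] v=[-2.4229 -0.0127]
Step 5: x=[2.3183 7.2277] v=[-1.3510 -0.9126]
Step 6: x=[2.3044 6.7609] v=[-0.0555 -1.8673]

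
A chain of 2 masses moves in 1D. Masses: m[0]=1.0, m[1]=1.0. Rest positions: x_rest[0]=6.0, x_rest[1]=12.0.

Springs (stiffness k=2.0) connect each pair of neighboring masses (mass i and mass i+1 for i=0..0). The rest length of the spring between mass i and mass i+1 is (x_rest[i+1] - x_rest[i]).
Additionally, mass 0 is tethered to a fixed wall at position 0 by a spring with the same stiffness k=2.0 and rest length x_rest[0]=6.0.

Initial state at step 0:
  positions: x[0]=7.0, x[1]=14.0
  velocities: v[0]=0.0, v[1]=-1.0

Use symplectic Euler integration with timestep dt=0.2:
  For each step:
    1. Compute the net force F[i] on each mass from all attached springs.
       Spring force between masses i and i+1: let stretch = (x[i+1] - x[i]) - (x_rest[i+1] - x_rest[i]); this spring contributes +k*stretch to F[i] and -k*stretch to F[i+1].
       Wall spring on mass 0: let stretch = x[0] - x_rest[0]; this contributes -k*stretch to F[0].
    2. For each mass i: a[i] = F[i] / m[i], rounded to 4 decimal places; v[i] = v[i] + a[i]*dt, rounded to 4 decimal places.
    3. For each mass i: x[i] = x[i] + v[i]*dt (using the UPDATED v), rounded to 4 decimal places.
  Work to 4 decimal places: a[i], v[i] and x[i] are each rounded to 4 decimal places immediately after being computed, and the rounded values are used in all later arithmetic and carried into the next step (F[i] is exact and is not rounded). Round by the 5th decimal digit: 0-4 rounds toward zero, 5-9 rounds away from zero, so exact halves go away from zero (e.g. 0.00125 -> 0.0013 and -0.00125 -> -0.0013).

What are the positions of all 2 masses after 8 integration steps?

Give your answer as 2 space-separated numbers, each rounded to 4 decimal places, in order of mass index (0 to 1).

Step 0: x=[7.0000 14.0000] v=[0.0000 -1.0000]
Step 1: x=[7.0000 13.7200] v=[0.0000 -1.4000]
Step 2: x=[6.9776 13.3824] v=[-0.1120 -1.6880]
Step 3: x=[6.9094 13.0124] v=[-0.3411 -1.8499]
Step 4: x=[6.7767 12.6342] v=[-0.6637 -1.8911]
Step 5: x=[6.5704 12.2674] v=[-1.0314 -1.8341]
Step 6: x=[6.2942 11.9248] v=[-1.3808 -1.7129]
Step 7: x=[5.9650 11.6118] v=[-1.6462 -1.5651]
Step 8: x=[5.6103 11.3270] v=[-1.7735 -1.4238]

Answer: 5.6103 11.3270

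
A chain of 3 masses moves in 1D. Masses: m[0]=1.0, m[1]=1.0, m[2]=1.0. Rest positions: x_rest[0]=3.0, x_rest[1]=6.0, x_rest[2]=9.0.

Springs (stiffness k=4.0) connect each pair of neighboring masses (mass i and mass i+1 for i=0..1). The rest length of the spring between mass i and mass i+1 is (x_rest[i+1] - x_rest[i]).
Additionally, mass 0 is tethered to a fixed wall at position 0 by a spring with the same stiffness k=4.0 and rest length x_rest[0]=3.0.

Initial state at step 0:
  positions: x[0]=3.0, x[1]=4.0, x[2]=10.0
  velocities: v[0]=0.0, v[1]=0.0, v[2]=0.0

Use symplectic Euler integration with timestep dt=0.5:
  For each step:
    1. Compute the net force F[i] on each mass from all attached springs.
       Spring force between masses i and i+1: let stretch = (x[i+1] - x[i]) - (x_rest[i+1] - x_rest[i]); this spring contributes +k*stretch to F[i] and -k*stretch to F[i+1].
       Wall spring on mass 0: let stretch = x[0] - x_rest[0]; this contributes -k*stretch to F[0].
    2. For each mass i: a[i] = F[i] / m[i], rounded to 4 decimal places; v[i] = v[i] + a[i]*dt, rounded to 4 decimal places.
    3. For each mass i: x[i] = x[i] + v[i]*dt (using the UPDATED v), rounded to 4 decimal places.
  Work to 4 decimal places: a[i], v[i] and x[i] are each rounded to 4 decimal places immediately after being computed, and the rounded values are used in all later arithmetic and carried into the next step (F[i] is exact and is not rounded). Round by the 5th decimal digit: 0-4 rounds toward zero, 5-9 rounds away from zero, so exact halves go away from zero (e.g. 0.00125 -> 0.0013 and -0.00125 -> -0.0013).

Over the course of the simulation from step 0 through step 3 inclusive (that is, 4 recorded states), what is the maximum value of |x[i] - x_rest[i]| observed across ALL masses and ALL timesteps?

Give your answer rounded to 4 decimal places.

Step 0: x=[3.0000 4.0000 10.0000] v=[0.0000 0.0000 0.0000]
Step 1: x=[1.0000 9.0000 7.0000] v=[-4.0000 10.0000 -6.0000]
Step 2: x=[6.0000 4.0000 9.0000] v=[10.0000 -10.0000 4.0000]
Step 3: x=[3.0000 6.0000 9.0000] v=[-6.0000 4.0000 0.0000]
Max displacement = 3.0000

Answer: 3.0000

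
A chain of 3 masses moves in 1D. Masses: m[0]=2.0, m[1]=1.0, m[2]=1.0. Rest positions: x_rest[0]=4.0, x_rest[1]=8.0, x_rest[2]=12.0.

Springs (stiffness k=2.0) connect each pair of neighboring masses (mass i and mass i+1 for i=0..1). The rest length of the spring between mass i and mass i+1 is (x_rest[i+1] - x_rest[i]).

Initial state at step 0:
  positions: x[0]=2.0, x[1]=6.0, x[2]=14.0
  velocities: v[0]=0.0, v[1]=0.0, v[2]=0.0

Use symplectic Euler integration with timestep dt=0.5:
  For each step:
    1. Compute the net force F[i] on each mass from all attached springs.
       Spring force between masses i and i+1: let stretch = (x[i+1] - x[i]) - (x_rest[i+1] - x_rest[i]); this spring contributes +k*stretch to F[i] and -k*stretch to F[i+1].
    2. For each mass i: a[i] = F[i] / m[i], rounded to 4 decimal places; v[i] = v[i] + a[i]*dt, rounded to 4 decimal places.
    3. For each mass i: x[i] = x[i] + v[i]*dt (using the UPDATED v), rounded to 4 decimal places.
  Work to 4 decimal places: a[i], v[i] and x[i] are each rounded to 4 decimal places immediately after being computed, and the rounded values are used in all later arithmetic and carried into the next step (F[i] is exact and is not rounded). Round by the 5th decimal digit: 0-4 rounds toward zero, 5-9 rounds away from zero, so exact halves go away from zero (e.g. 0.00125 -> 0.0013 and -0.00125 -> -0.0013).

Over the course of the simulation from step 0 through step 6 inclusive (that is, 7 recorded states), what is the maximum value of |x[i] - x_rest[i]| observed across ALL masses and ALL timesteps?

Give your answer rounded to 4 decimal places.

Answer: 3.1875

Derivation:
Step 0: x=[2.0000 6.0000 14.0000] v=[0.0000 0.0000 0.0000]
Step 1: x=[2.0000 8.0000 12.0000] v=[0.0000 4.0000 -4.0000]
Step 2: x=[2.5000 9.0000 10.0000] v=[1.0000 2.0000 -4.0000]
Step 3: x=[3.6250 7.2500 9.5000] v=[2.2500 -3.5000 -1.0000]
Step 4: x=[4.6563 4.8125 9.8750] v=[2.0625 -4.8750 0.7500]
Step 5: x=[4.7266 4.8282 9.7188] v=[0.1406 0.0313 -0.3125]
Step 6: x=[3.8223 7.2384 9.1173] v=[-1.8086 4.8203 -1.2031]
Max displacement = 3.1875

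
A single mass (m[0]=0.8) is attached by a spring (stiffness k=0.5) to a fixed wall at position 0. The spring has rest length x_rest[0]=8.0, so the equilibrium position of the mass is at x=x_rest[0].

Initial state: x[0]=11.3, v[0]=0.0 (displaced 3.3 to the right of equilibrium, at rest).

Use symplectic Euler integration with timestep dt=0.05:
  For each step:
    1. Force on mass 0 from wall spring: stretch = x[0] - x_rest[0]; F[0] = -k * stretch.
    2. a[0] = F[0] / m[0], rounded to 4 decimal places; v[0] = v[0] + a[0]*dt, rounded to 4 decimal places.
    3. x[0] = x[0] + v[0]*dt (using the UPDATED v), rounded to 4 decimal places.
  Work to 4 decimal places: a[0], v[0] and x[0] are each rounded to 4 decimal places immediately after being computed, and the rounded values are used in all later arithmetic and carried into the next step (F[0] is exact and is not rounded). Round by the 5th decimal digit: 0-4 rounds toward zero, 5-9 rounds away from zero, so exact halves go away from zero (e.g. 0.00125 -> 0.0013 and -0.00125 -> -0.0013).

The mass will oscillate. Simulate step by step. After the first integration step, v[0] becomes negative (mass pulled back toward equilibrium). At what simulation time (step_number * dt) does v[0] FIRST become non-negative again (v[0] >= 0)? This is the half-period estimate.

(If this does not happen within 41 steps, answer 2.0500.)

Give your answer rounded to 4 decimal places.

Step 0: x=[11.3000] v=[0.0000]
Step 1: x=[11.2948] v=[-0.1031]
Step 2: x=[11.2845] v=[-0.2061]
Step 3: x=[11.2691] v=[-0.3087]
Step 4: x=[11.2486] v=[-0.4109]
Step 5: x=[11.2230] v=[-0.5124]
Step 6: x=[11.1923] v=[-0.6131]
Step 7: x=[11.1567] v=[-0.7129]
Step 8: x=[11.1161] v=[-0.8115]
Step 9: x=[11.0707] v=[-0.9089]
Step 10: x=[11.0205] v=[-1.0049]
Step 11: x=[10.9655] v=[-1.0993]
Step 12: x=[10.9059] v=[-1.1920]
Step 13: x=[10.8418] v=[-1.2828]
Step 14: x=[10.7732] v=[-1.3716]
Step 15: x=[10.7003] v=[-1.4583]
Step 16: x=[10.6232] v=[-1.5427]
Step 17: x=[10.5420] v=[-1.6247]
Step 18: x=[10.4568] v=[-1.7041]
Step 19: x=[10.3678] v=[-1.7809]
Step 20: x=[10.2751] v=[-1.8549]
Step 21: x=[10.1788] v=[-1.9260]
Step 22: x=[10.0791] v=[-1.9941]
Step 23: x=[9.9761] v=[-2.0591]
Step 24: x=[9.8701] v=[-2.1209]
Step 25: x=[9.7611] v=[-2.1793]
Step 26: x=[9.6494] v=[-2.2343]
Step 27: x=[9.5351] v=[-2.2858]
Step 28: x=[9.4184] v=[-2.3338]
Step 29: x=[9.2995] v=[-2.3781]
Step 30: x=[9.1786] v=[-2.4187]
Step 31: x=[9.0558] v=[-2.4555]
Step 32: x=[8.9314] v=[-2.4885]
Step 33: x=[8.8055] v=[-2.5176]
Step 34: x=[8.6784] v=[-2.5428]
Step 35: x=[8.5502] v=[-2.5640]
Step 36: x=[8.4211] v=[-2.5812]
Step 37: x=[8.2914] v=[-2.5944]
Step 38: x=[8.1612] v=[-2.6035]
Step 39: x=[8.0308] v=[-2.6085]
Step 40: x=[7.9003] v=[-2.6095]
Step 41: x=[7.7700] v=[-2.6064]
v[0] did not become non-negative within 41 steps; using fallback time=2.0500

Answer: 2.0500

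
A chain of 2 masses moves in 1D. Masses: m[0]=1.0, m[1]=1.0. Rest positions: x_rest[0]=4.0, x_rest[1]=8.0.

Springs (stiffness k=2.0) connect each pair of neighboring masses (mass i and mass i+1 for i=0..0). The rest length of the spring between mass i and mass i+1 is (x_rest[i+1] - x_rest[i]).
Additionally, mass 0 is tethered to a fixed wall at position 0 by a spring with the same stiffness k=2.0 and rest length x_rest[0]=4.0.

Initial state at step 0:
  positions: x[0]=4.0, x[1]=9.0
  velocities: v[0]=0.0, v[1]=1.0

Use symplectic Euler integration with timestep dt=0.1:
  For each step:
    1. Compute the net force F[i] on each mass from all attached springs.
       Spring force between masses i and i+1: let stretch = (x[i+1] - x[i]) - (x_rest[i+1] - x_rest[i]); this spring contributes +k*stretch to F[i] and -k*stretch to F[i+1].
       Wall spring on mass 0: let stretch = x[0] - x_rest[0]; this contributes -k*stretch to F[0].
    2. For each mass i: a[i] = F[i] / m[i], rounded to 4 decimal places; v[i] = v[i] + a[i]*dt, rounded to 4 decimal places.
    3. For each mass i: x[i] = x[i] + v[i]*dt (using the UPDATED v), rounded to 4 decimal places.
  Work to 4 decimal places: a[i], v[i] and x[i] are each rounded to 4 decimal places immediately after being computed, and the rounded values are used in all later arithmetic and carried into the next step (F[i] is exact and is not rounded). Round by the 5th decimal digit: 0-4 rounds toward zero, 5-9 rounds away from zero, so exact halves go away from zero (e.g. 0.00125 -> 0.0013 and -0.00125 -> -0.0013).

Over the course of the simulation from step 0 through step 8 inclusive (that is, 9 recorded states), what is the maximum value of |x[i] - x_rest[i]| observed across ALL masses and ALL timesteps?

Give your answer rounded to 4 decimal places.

Answer: 1.1922

Derivation:
Step 0: x=[4.0000 9.0000] v=[0.0000 1.0000]
Step 1: x=[4.0200 9.0800] v=[0.2000 0.8000]
Step 2: x=[4.0608 9.1388] v=[0.4080 0.5880]
Step 3: x=[4.1219 9.1760] v=[0.6114 0.3724]
Step 4: x=[4.2017 9.1922] v=[0.7978 0.1616]
Step 5: x=[4.2973 9.1886] v=[0.9556 -0.0365]
Step 6: x=[4.4047 9.1671] v=[1.0744 -0.2148]
Step 7: x=[4.5193 9.1304] v=[1.1459 -0.3673]
Step 8: x=[4.6357 9.0815] v=[1.1643 -0.4895]
Max displacement = 1.1922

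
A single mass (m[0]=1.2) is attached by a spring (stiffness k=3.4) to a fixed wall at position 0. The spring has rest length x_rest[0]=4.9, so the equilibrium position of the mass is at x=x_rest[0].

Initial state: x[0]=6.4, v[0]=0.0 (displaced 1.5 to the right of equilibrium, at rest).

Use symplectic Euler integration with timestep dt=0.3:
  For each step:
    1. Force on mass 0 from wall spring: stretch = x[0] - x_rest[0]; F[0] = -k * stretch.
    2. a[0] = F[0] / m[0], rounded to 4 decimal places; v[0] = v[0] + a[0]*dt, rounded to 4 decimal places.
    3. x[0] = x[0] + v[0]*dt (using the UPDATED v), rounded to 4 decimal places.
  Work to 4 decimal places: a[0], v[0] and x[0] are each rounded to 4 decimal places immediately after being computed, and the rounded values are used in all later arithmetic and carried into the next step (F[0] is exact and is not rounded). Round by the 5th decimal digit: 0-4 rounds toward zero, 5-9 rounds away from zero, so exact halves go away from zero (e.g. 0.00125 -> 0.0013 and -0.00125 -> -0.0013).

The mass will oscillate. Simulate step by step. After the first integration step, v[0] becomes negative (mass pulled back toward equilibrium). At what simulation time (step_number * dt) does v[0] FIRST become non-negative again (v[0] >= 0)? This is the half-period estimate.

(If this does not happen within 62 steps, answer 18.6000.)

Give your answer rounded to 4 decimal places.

Answer: 2.1000

Derivation:
Step 0: x=[6.4000] v=[0.0000]
Step 1: x=[6.0175] v=[-1.2750]
Step 2: x=[5.3500] v=[-2.2249]
Step 3: x=[4.5678] v=[-2.6074]
Step 4: x=[3.8703] v=[-2.3250]
Step 5: x=[3.4354] v=[-1.4498]
Step 6: x=[3.3739] v=[-0.2049]
Step 7: x=[3.7016] v=[1.0923]
First v>=0 after going negative at step 7, time=2.1000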